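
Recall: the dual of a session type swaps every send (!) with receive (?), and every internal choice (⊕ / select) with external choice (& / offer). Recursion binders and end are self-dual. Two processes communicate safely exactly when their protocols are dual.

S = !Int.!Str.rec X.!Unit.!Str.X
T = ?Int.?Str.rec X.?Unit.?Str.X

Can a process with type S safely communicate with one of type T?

!Int ‖ ?Int  ✓
  !Str ‖ ?Str  ✓
    rec X ‖ rec X  ✓ (μ self-dual)
      !Unit ‖ ?Unit  ✓
        !Str ‖ ?Str  ✓
          X ‖ X  ✓

YES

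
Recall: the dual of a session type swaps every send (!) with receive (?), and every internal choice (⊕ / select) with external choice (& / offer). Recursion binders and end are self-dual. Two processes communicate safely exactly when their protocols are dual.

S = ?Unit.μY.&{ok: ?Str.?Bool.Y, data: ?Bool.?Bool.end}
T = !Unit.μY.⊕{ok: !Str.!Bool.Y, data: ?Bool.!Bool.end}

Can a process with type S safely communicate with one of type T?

NO

?Unit ‖ !Unit  ok
  μY ‖ μY  ok (μ self-dual)
    &{ok,data} ‖ ⊕{ok,data}  ok labels match
      case ok:
        ?Str ‖ !Str  ok
          ?Bool ‖ !Bool  ok
            Y ‖ Y  ok
      case data:
        ?Bool ‖ ?Bool  ✗ same direction on both sides — not dual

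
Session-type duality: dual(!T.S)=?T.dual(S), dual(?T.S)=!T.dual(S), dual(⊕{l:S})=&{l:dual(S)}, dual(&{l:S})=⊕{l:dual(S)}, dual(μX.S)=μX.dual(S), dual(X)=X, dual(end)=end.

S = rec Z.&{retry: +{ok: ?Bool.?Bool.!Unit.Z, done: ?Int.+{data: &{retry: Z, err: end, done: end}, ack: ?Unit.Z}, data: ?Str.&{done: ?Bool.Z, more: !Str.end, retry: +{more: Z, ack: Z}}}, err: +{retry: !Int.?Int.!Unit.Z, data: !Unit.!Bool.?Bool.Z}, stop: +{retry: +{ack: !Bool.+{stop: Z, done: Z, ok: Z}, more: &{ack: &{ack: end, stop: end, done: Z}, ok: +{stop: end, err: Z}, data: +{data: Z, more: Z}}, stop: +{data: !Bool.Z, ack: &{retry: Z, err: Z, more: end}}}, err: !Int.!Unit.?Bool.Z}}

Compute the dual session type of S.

rec Z → rec Z  (binder kept)
  &{retry,err,stop} → +{retry,err,stop}  (offer→select)
    case retry:
      +{ok,done,data} → &{ok,done,data}  (internal→external)
        case ok:
          ?Bool → !Bool
            ?Bool → !Bool
              !Unit → ?Unit
                dual(Z) = Z
        case done:
          ?Int → !Int
            +{data,ack} → &{data,ack}  (internal→external)
              case data:
                &{retry,err,done} → +{retry,err,done}  (offer→select)
                  case retry:
                    dual(Z) = Z
                  case err:
                    dual(end) = end
                  case done:
                    dual(end) = end
              case ack:
                ?Unit → !Unit
                  dual(Z) = Z
        case data:
          ?Str → !Str
            &{done,more,retry} → +{done,more,retry}  (offer→select)
              case done:
                ?Bool → !Bool
                  dual(Z) = Z
              case more:
                !Str → ?Str
                  dual(end) = end
              case retry:
                +{more,ack} → &{more,ack}  (internal→external)
                  case more:
                    dual(Z) = Z
                  case ack:
                    dual(Z) = Z
    case err:
      +{retry,data} → &{retry,data}  (internal→external)
        case retry:
          !Int → ?Int
            ?Int → !Int
              !Unit → ?Unit
                dual(Z) = Z
        case data:
          !Unit → ?Unit
            !Bool → ?Bool
              ?Bool → !Bool
                dual(Z) = Z
    case stop:
      +{retry,err} → &{retry,err}  (internal→external)
        case retry:
          +{ack,more,stop} → &{ack,more,stop}  (internal→external)
            case ack:
              !Bool → ?Bool
                +{stop,done,ok} → &{stop,done,ok}  (internal→external)
                  case stop:
                    dual(Z) = Z
                  case done:
                    dual(Z) = Z
                  case ok:
                    dual(Z) = Z
            case more:
              &{ack,ok,data} → +{ack,ok,data}  (offer→select)
                case ack:
                  &{ack,stop,done} → +{ack,stop,done}  (offer→select)
                    case ack:
                      dual(end) = end
                    case stop:
                      dual(end) = end
                    case done:
                      dual(Z) = Z
                case ok:
                  +{stop,err} → &{stop,err}  (internal→external)
                    case stop:
                      dual(end) = end
                    case err:
                      dual(Z) = Z
                case data:
                  +{data,more} → &{data,more}  (internal→external)
                    case data:
                      dual(Z) = Z
                    case more:
                      dual(Z) = Z
            case stop:
              +{data,ack} → &{data,ack}  (internal→external)
                case data:
                  !Bool → ?Bool
                    dual(Z) = Z
                case ack:
                  &{retry,err,more} → +{retry,err,more}  (offer→select)
                    case retry:
                      dual(Z) = Z
                    case err:
                      dual(Z) = Z
                    case more:
                      dual(end) = end
        case err:
          !Int → ?Int
            !Unit → ?Unit
              ?Bool → !Bool
                dual(Z) = Z

rec Z.+{retry: &{ok: !Bool.!Bool.?Unit.Z, done: !Int.&{data: +{retry: Z, err: end, done: end}, ack: !Unit.Z}, data: !Str.+{done: !Bool.Z, more: ?Str.end, retry: &{more: Z, ack: Z}}}, err: &{retry: ?Int.!Int.?Unit.Z, data: ?Unit.?Bool.!Bool.Z}, stop: &{retry: &{ack: ?Bool.&{stop: Z, done: Z, ok: Z}, more: +{ack: +{ack: end, stop: end, done: Z}, ok: &{stop: end, err: Z}, data: &{data: Z, more: Z}}, stop: &{data: ?Bool.Z, ack: +{retry: Z, err: Z, more: end}}}, err: ?Int.?Unit.!Bool.Z}}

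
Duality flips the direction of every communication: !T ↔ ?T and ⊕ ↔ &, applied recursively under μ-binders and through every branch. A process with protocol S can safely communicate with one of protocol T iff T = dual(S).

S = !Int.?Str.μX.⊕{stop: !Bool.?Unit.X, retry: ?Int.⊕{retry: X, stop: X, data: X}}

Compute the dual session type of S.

?Int.!Str.μX.&{stop: ?Bool.!Unit.X, retry: !Int.&{retry: X, stop: X, data: X}}

!Int → ?Int
  ?Str → !Str
    μX → μX  (μ self-dual)
      ⊕{stop,retry} → &{stop,retry}  (select→offer)
        [stop]
          !Bool → ?Bool
            ?Unit → !Unit
              X ↦ X
        [retry]
          ?Int → !Int
            ⊕{retry,stop,data} → &{retry,stop,data}  (select→offer)
              [retry]
                X ↦ X
              [stop]
                X ↦ X
              [data]
                X ↦ X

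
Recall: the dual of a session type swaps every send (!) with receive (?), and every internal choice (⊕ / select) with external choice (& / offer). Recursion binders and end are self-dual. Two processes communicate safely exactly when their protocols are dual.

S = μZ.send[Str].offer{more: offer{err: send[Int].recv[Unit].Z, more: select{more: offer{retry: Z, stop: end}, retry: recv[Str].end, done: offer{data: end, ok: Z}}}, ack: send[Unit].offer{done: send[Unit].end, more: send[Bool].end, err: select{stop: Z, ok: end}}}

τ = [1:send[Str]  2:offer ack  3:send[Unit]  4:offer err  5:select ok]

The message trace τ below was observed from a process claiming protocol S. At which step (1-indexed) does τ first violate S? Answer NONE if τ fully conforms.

[1] send[Str]  ✓  cont: offer{more: offer{err: send[Int].recv[Unit].μZ.…, more: select{more: offer{retry: μZ.…, stop: end}, retry: recv[Str].end, done: offer{data: end, ok: μZ.…}}}, ack: send[Unit].offer{done: send[Unit].end, more: send[Bool].end, err: select{stop: μZ.…, ok: end}}}
[2] offer ack  ✓  cont: send[Unit].offer{done: send[Unit].end, more: send[Bool].end, err: select{stop: μZ.…, ok: end}}
[3] send[Unit]  ✓  cont: offer{done: send[Unit].end, more: send[Bool].end, err: select{stop: μZ.…, ok: end}}
[4] offer err  ✓  cont: select{stop: μZ.…, ok: end}
[5] select ok  ✓  cont: end
τ conforms to S (length 5)

NONE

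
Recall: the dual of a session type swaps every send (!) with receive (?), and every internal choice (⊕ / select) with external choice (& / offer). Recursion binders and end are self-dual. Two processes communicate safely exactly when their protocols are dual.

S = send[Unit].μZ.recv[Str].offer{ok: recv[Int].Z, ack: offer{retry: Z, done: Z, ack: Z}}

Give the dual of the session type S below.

recv[Unit].μZ.send[Str].select{ok: send[Int].Z, ack: select{retry: Z, done: Z, ack: Z}}

send[Unit] → recv[Unit]
  μZ → μZ  (rec unchanged)
    recv[Str] → send[Str]
      offer{ok,ack} → select{ok,ack}  (external→internal)
        [ok]
          recv[Int] → send[Int]
            Z ↦ Z
        [ack]
          offer{retry,done,ack} → select{retry,done,ack}  (external→internal)
            [retry]
              Z ↦ Z
            [done]
              Z ↦ Z
            [ack]
              Z ↦ Z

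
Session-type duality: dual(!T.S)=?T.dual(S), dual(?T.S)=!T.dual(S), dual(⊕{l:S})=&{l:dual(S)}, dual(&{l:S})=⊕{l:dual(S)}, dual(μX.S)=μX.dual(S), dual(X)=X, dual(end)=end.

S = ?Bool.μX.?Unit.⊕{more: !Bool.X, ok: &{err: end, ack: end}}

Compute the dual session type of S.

!Bool.μX.!Unit.&{more: ?Bool.X, ok: ⊕{err: end, ack: end}}

?Bool ↦ !Bool
  μX ↦ μX  (μ self-dual)
    ?Unit ↦ !Unit
      ⊕{more,ok} ↦ &{more,ok}  (select→offer)
        case more:
          !Bool ↦ ?Bool
            X ↦ X
        case ok:
          &{err,ack} ↦ ⊕{err,ack}  (&→⊕)
            case err:
              end ↦ end
            case ack:
              end ↦ end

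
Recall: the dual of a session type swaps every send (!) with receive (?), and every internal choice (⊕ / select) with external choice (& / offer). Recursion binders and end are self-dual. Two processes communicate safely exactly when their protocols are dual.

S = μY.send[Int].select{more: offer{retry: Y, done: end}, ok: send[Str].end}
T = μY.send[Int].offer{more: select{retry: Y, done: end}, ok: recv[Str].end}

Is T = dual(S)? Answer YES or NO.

μY | μY  ✓ (binder kept)
  send[Int] | send[Int]  ✗ same direction on both sides — not dual

NO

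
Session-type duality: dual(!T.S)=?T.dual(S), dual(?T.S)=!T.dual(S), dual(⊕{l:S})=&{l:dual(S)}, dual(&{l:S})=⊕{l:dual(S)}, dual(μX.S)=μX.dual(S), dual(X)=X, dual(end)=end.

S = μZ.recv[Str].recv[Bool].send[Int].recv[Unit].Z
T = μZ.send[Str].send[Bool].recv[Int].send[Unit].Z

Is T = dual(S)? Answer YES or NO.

YES

μZ vs μZ  ok (rec unchanged)
  recv[Str] vs send[Str]  ok
    recv[Bool] vs send[Bool]  ok
      send[Int] vs recv[Int]  ok
        recv[Unit] vs send[Unit]  ok
          Z vs Z  ok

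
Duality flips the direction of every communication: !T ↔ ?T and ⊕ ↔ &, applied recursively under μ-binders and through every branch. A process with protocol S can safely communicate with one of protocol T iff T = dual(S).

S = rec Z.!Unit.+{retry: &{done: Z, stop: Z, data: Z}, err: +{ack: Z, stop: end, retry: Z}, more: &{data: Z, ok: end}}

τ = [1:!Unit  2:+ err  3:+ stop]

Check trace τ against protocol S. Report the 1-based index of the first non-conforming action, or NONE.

[1] !Unit  match  residual = +{retry: &{done: rec Z.…, stop: rec Z.…, data: rec Z.…}, err: +{ack: rec Z.…, stop: end, retry: rec Z.…}, more: &{data: rec Z.…, ok: end}}
[2] + err  match  residual = +{ack: rec Z.…, stop: end, retry: rec Z.…}
[3] + stop  match  residual = end
τ conforms to S (length 3)

NONE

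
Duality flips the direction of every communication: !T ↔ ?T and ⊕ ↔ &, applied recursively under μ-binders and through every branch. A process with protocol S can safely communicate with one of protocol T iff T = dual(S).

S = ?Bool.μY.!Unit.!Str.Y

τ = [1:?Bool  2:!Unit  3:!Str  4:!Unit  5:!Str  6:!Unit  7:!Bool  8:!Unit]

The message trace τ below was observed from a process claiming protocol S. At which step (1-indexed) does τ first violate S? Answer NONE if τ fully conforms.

[1] ?Bool  ✓  residual = μY.…
[2] !Unit  ✓  residual = !Str.μY.…
[3] !Str  ✓  residual = μY.…
[4] !Unit  ✓  residual = !Str.μY.…
[5] !Str  ✓  residual = μY.…
[6] !Unit  ✓  residual = !Str.μY.…
[7] got !Bool, protocol expects !Str  ✗

7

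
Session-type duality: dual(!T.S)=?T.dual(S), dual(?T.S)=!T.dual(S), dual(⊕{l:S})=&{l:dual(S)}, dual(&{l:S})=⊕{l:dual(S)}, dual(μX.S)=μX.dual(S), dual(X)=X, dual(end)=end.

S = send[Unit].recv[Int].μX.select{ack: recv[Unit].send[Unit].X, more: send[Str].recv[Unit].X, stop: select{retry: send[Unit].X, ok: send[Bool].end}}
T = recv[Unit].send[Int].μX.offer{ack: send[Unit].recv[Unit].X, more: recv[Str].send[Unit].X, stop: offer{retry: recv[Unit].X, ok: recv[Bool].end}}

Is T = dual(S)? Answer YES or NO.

YES

send[Unit] ‖ recv[Unit]  match
  recv[Int] ‖ send[Int]  match
    μX ‖ μX  match (binder kept)
      select{ack,more,stop} ‖ offer{ack,more,stop}  match labels match
        • ack:
          recv[Unit] ‖ send[Unit]  match
            send[Unit] ‖ recv[Unit]  match
              X ‖ X  match
        • more:
          send[Str] ‖ recv[Str]  match
            recv[Unit] ‖ send[Unit]  match
              X ‖ X  match
        • stop:
          select{retry,ok} ‖ offer{retry,ok}  match labels match
            • retry:
              send[Unit] ‖ recv[Unit]  match
                X ‖ X  match
            • ok:
              send[Bool] ‖ recv[Bool]  match
                end ‖ end  match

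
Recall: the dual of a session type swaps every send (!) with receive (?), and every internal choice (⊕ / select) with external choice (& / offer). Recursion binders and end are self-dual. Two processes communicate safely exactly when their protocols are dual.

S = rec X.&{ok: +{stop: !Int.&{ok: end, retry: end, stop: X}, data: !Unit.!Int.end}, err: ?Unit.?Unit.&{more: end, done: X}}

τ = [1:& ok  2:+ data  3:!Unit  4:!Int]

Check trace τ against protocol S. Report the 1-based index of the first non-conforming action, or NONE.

[1] & ok  ✓  state: +{stop: !Int.&{ok: end, retry: end, stop: rec X.…}, data: !Unit.!Int.end}
[2] + data  ✓  state: !Unit.!Int.end
[3] !Unit  ✓  state: !Int.end
[4] !Int  ✓  state: end
trace exhausted — no violation

NONE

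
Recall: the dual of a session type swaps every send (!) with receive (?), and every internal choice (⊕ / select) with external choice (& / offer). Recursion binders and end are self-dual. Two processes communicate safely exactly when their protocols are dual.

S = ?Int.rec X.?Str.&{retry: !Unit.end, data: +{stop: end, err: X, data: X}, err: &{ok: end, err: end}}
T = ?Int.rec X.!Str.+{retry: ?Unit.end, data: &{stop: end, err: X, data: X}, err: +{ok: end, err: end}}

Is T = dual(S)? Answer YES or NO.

NO

?Int ‖ ?Int  ✗ same direction on both sides — not dual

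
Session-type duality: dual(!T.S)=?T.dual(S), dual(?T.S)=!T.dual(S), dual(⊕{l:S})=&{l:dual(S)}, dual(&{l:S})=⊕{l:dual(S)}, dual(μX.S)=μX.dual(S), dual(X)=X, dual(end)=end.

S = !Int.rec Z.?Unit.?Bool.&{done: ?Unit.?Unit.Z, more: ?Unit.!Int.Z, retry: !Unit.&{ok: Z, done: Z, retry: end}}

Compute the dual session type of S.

!Int → ?Int
  rec Z → rec Z  (μ self-dual)
    ?Unit → !Unit
      ?Bool → !Bool
        &{done,more,retry} → +{done,more,retry}  (&→⊕)
          case done:
            ?Unit → !Unit
              ?Unit → !Unit
                dual(Z) = Z
          case more:
            ?Unit → !Unit
              !Int → ?Int
                dual(Z) = Z
          case retry:
            !Unit → ?Unit
              &{ok,done,retry} → +{ok,done,retry}  (&→⊕)
                case ok:
                  dual(Z) = Z
                case done:
                  dual(Z) = Z
                case retry:
                  dual(end) = end

?Int.rec Z.!Unit.!Bool.+{done: !Unit.!Unit.Z, more: !Unit.?Int.Z, retry: ?Unit.+{ok: Z, done: Z, retry: end}}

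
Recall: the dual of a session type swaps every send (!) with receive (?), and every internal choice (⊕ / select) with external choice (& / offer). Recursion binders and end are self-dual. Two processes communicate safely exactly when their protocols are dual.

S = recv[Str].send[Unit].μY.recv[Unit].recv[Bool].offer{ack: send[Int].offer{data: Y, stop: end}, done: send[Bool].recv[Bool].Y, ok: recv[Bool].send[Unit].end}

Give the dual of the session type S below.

recv[Str] → send[Str]
  send[Unit] → recv[Unit]
    μY → μY  (rec unchanged)
      recv[Unit] → send[Unit]
        recv[Bool] → send[Bool]
          offer{ack,done,ok} → select{ack,done,ok}  (offer→select)
            [ack]
              send[Int] → recv[Int]
                offer{data,stop} → select{data,stop}  (offer→select)
                  [data]
                    Y self-dual
                  [stop]
                    end self-dual
            [done]
              send[Bool] → recv[Bool]
                recv[Bool] → send[Bool]
                  Y self-dual
            [ok]
              recv[Bool] → send[Bool]
                send[Unit] → recv[Unit]
                  end self-dual

send[Str].recv[Unit].μY.send[Unit].send[Bool].select{ack: recv[Int].select{data: Y, stop: end}, done: recv[Bool].send[Bool].Y, ok: send[Bool].recv[Unit].end}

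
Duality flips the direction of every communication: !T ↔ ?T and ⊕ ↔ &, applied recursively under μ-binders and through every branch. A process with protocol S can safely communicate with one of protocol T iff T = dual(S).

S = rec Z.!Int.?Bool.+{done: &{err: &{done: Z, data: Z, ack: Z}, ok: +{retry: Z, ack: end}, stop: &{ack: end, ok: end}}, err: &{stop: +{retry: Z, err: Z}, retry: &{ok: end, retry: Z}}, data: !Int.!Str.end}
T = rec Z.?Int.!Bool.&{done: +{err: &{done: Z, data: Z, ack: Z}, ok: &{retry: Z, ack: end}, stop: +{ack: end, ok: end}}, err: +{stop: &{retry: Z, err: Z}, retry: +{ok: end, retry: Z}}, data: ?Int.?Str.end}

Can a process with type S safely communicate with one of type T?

NO

rec Z ‖ rec Z  match (binder kept)
  !Int ‖ ?Int  match
    ?Bool ‖ !Bool  match
      +{done,err,data} ‖ &{done,err,data}  match labels match
        • done:
          &{err,ok,stop} ‖ +{err,ok,stop}  match labels match
            • err:
              &{done,data,ack} ‖ &{done,data,ack}  ✗ choice polarity not flipped — not dual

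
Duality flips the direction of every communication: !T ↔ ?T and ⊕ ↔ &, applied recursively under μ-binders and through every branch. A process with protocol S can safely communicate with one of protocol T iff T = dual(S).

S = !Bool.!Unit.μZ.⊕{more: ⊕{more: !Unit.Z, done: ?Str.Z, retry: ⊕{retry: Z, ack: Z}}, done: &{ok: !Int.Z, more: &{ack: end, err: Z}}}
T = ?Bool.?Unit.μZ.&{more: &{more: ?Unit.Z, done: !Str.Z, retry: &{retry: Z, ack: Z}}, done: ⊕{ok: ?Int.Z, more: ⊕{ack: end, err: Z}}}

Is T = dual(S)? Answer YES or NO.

!Bool vs ?Bool  ok
  !Unit vs ?Unit  ok
    μZ vs μZ  ok (rec unchanged)
      ⊕{more,done} vs &{more,done}  ok same labels
        case more:
          ⊕{more,done,retry} vs &{more,done,retry}  ok same labels
            case more:
              !Unit vs ?Unit  ok
                Z vs Z  ok
            case done:
              ?Str vs !Str  ok
                Z vs Z  ok
            case retry:
              ⊕{retry,ack} vs &{retry,ack}  ok same labels
                case retry:
                  Z vs Z  ok
                case ack:
                  Z vs Z  ok
        case done:
          &{ok,more} vs ⊕{ok,more}  ok same labels
            case ok:
              !Int vs ?Int  ok
                Z vs Z  ok
            case more:
              &{ack,err} vs ⊕{ack,err}  ok same labels
                case ack:
                  end vs end  ok
                case err:
                  Z vs Z  ok

YES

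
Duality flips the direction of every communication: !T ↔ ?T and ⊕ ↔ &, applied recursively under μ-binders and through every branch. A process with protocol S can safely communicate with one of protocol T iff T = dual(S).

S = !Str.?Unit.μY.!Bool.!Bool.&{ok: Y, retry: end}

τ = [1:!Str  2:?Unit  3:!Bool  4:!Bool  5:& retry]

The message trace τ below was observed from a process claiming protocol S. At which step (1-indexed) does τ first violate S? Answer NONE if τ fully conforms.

NONE

step 1: !Str  ✓  cont: ?Unit.μY.…
step 2: ?Unit  ✓  cont: μY.…
step 3: !Bool  ✓  cont: !Bool.&{ok: μY.…, retry: end}
step 4: !Bool  ✓  cont: &{ok: μY.…, retry: end}
step 5: & retry  ✓  cont: end
all 5 steps conform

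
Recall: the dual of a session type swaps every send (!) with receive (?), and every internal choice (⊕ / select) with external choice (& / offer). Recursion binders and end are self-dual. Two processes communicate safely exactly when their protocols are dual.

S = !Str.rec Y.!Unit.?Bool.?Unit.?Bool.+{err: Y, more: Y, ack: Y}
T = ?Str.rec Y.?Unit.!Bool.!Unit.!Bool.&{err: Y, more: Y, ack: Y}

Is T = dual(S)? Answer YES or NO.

!Str | ?Str  ✓
  rec Y | rec Y  ✓ (μ self-dual)
    !Unit | ?Unit  ✓
      ?Bool | !Bool  ✓
        ?Unit | !Unit  ✓
          ?Bool | !Bool  ✓
            +{err,more,ack} | &{err,more,ack}  ✓ same labels
              case err:
                Y | Y  ✓
              case more:
                Y | Y  ✓
              case ack:
                Y | Y  ✓

YES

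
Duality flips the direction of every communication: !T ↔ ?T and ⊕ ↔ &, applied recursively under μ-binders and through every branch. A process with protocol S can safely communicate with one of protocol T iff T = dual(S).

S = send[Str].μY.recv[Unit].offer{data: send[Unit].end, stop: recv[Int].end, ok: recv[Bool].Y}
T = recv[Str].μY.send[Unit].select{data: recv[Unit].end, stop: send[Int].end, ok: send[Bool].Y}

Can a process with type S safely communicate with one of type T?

send[Str] vs recv[Str]  ok
  μY vs μY  ok (binder kept)
    recv[Unit] vs send[Unit]  ok
      offer{data,stop,ok} vs select{data,stop,ok}  ok same labels
        [data]
          send[Unit] vs recv[Unit]  ok
            end vs end  ok
        [stop]
          recv[Int] vs send[Int]  ok
            end vs end  ok
        [ok]
          recv[Bool] vs send[Bool]  ok
            Y vs Y  ok

YES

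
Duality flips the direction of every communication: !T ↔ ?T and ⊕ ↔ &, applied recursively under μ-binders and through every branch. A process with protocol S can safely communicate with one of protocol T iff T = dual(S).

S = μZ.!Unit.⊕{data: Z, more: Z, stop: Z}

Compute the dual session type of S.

μZ ↦ μZ  (μ self-dual)
  !Unit ↦ ?Unit
    ⊕{data,more,stop} ↦ &{data,more,stop}  (select→offer)
      • data:
        Z self-dual
      • more:
        Z self-dual
      • stop:
        Z self-dual

μZ.?Unit.&{data: Z, more: Z, stop: Z}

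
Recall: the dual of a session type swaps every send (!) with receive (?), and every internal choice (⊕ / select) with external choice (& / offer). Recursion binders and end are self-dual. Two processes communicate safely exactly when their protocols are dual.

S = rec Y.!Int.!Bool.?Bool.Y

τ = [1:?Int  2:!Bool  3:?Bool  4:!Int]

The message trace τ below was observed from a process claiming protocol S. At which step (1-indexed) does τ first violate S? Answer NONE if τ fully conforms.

1

@1 got ?Int, protocol expects !Int  ✗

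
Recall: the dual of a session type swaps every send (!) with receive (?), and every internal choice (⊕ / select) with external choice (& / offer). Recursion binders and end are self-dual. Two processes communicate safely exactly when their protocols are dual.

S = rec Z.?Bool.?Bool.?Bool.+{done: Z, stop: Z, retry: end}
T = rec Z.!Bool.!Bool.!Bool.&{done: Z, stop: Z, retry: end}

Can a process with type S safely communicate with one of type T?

YES

rec Z ‖ rec Z  match (binder kept)
  ?Bool ‖ !Bool  match
    ?Bool ‖ !Bool  match
      ?Bool ‖ !Bool  match
        +{done,stop,retry} ‖ &{done,stop,retry}  match labels match
          • done:
            Z ‖ Z  match
          • stop:
            Z ‖ Z  match
          • retry:
            end ‖ end  match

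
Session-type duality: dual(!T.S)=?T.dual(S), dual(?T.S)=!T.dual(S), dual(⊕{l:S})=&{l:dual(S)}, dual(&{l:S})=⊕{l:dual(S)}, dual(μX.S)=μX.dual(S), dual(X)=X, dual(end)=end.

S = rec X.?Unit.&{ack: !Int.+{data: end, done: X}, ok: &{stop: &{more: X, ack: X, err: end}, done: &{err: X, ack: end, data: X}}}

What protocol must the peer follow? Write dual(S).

rec X = rec X  (μ self-dual)
  ?Unit = !Unit
    &{ack,ok} = +{ack,ok}  (&→⊕)
      [ack]
        !Int = ?Int
          +{data,done} = &{data,done}  (select→offer)
            [data]
              dual(end) = end
            [done]
              dual(X) = X
      [ok]
        &{stop,done} = +{stop,done}  (&→⊕)
          [stop]
            &{more,ack,err} = +{more,ack,err}  (&→⊕)
              [more]
                dual(X) = X
              [ack]
                dual(X) = X
              [err]
                dual(end) = end
          [done]
            &{err,ack,data} = +{err,ack,data}  (&→⊕)
              [err]
                dual(X) = X
              [ack]
                dual(end) = end
              [data]
                dual(X) = X

rec X.!Unit.+{ack: ?Int.&{data: end, done: X}, ok: +{stop: +{more: X, ack: X, err: end}, done: +{err: X, ack: end, data: X}}}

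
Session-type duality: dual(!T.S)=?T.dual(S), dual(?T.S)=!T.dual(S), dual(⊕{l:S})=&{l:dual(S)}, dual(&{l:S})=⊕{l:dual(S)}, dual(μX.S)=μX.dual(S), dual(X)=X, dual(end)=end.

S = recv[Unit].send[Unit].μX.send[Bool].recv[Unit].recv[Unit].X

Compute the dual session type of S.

recv[Unit] → send[Unit]
  send[Unit] → recv[Unit]
    μX → μX  (μ self-dual)
      send[Bool] → recv[Bool]
        recv[Unit] → send[Unit]
          recv[Unit] → send[Unit]
            X ↦ X

send[Unit].recv[Unit].μX.recv[Bool].send[Unit].send[Unit].X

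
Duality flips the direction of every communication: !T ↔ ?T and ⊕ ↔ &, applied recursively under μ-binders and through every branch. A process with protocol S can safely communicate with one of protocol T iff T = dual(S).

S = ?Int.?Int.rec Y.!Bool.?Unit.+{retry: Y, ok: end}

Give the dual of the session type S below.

?Int → !Int
  ?Int → !Int
    rec Y → rec Y  (rec unchanged)
      !Bool → ?Bool
        ?Unit → !Unit
          +{retry,ok} → &{retry,ok}  (internal→external)
            case retry:
              Y ↦ Y
            case ok:
              end ↦ end

!Int.!Int.rec Y.?Bool.!Unit.&{retry: Y, ok: end}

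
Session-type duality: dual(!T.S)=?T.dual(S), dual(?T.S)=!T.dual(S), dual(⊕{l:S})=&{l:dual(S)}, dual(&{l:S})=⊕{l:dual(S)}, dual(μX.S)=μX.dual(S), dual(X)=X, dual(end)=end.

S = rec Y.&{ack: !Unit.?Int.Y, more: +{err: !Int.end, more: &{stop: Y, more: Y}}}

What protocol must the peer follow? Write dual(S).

rec Y.+{ack: ?Unit.!Int.Y, more: &{err: ?Int.end, more: +{stop: Y, more: Y}}}

rec Y → rec Y  (binder kept)
  &{ack,more} → +{ack,more}  (&→⊕)
    case ack:
      !Unit → ?Unit
        ?Int → !Int
          Y ↦ Y
    case more:
      +{err,more} → &{err,more}  (select→offer)
        case err:
          !Int → ?Int
            end ↦ end
        case more:
          &{stop,more} → +{stop,more}  (&→⊕)
            case stop:
              Y ↦ Y
            case more:
              Y ↦ Y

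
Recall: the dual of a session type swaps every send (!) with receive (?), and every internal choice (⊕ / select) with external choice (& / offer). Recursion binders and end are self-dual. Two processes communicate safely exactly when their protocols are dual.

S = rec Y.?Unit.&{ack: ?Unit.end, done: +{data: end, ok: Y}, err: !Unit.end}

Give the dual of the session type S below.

rec Y = rec Y  (rec unchanged)
  ?Unit = !Unit
    &{ack,done,err} = +{ack,done,err}  (&→⊕)
      [ack]
        ?Unit = !Unit
          end self-dual
      [done]
        +{data,ok} = &{data,ok}  (⊕→&)
          [data]
            end self-dual
          [ok]
            Y self-dual
      [err]
        !Unit = ?Unit
          end self-dual

rec Y.!Unit.+{ack: !Unit.end, done: &{data: end, ok: Y}, err: ?Unit.end}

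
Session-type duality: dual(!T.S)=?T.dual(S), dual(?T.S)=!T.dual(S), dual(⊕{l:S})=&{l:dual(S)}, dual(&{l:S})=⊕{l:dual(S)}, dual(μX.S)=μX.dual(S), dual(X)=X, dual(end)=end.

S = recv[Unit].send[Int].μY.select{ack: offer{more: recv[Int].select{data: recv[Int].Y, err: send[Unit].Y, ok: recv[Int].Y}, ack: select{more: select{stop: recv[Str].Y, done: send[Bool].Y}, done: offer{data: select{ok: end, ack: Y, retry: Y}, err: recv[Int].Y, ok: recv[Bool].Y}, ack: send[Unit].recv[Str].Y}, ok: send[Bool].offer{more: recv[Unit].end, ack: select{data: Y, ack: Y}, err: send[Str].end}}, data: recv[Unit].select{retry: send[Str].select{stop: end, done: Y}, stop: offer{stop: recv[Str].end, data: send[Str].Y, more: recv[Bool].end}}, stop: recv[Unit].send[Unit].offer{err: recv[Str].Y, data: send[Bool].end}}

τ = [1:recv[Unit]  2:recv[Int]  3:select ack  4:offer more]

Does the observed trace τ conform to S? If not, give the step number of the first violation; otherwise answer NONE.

[1] recv[Unit]  ✓  residual = send[Int].μY.…
[2] got recv[Int], protocol expects send[Int]  ✗

2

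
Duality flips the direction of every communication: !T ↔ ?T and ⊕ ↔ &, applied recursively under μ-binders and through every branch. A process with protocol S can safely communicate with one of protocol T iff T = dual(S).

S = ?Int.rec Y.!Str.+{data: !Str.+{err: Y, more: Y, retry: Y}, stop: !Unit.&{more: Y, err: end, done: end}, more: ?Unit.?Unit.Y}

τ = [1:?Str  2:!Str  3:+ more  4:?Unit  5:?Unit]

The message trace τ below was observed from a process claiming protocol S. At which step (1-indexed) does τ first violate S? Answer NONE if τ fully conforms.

[1] got ?Str, protocol expects ?Int  ✗

1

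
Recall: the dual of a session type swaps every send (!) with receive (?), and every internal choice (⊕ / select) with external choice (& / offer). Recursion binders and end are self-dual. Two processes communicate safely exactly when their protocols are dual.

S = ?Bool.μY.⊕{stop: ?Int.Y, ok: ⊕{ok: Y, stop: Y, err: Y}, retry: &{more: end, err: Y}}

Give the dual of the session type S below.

!Bool.μY.&{stop: !Int.Y, ok: &{ok: Y, stop: Y, err: Y}, retry: ⊕{more: end, err: Y}}

?Bool ↦ !Bool
  μY ↦ μY  (binder kept)
    ⊕{stop,ok,retry} ↦ &{stop,ok,retry}  (select→offer)
      • stop:
        ?Int ↦ !Int
          Y self-dual
      • ok:
        ⊕{ok,stop,err} ↦ &{ok,stop,err}  (select→offer)
          • ok:
            Y self-dual
          • stop:
            Y self-dual
          • err:
            Y self-dual
      • retry:
        &{more,err} ↦ ⊕{more,err}  (offer→select)
          • more:
            end self-dual
          • err:
            Y self-dual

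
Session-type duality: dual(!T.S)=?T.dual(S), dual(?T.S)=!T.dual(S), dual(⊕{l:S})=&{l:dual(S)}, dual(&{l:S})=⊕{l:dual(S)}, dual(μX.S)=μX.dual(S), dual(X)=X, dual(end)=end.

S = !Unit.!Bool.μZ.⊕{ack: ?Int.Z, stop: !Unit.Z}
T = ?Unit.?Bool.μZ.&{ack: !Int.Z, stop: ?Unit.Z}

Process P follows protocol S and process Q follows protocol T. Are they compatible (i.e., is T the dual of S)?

!Unit ‖ ?Unit  match
  !Bool ‖ ?Bool  match
    μZ ‖ μZ  match (binder kept)
      ⊕{ack,stop} ‖ &{ack,stop}  match labels match
        [ack]
          ?Int ‖ !Int  match
            Z ‖ Z  match
        [stop]
          !Unit ‖ ?Unit  match
            Z ‖ Z  match

YES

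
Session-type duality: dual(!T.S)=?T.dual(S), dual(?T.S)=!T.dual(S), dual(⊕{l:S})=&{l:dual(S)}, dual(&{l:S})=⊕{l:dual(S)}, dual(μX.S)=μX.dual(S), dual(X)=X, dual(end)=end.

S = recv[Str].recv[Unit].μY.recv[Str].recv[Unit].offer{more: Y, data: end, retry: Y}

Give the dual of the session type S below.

recv[Str] → send[Str]
  recv[Unit] → send[Unit]
    μY → μY  (μ self-dual)
      recv[Str] → send[Str]
        recv[Unit] → send[Unit]
          offer{more,data,retry} → select{more,data,retry}  (offer→select)
            [more]
              Y ↦ Y
            [data]
              end ↦ end
            [retry]
              Y ↦ Y

send[Str].send[Unit].μY.send[Str].send[Unit].select{more: Y, data: end, retry: Y}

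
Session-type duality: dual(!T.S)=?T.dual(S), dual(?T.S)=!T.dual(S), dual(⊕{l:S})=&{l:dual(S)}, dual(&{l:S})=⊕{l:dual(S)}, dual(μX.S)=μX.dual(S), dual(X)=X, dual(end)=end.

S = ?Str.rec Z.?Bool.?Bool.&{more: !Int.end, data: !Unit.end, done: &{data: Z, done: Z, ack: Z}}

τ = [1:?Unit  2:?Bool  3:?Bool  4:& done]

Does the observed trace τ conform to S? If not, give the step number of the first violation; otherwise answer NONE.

1

step 1: got ?Unit, protocol expects ?Str  ✗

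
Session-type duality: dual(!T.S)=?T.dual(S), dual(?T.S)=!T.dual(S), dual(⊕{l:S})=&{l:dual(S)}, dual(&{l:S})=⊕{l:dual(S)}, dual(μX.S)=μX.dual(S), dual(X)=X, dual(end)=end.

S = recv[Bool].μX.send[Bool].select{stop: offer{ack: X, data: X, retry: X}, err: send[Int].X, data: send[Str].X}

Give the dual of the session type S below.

send[Bool].μX.recv[Bool].offer{stop: select{ack: X, data: X, retry: X}, err: recv[Int].X, data: recv[Str].X}

recv[Bool] = send[Bool]
  μX = μX  (rec unchanged)
    send[Bool] = recv[Bool]
      select{stop,err,data} = offer{stop,err,data}  (internal→external)
        case stop:
          offer{ack,data,retry} = select{ack,data,retry}  (offer→select)
            case ack:
              X self-dual
            case data:
              X self-dual
            case retry:
              X self-dual
        case err:
          send[Int] = recv[Int]
            X self-dual
        case data:
          send[Str] = recv[Str]
            X self-dual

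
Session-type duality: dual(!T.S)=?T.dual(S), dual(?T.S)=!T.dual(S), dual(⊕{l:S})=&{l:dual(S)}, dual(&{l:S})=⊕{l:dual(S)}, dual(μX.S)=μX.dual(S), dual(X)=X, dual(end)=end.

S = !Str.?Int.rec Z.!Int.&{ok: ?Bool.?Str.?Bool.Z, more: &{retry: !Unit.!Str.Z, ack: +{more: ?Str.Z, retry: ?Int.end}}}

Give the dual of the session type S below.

?Str.!Int.rec Z.?Int.+{ok: !Bool.!Str.!Bool.Z, more: +{retry: ?Unit.?Str.Z, ack: &{more: !Str.Z, retry: !Int.end}}}

!Str ↦ ?Str
  ?Int ↦ !Int
    rec Z ↦ rec Z  (μ self-dual)
      !Int ↦ ?Int
        &{ok,more} ↦ +{ok,more}  (offer→select)
          case ok:
            ?Bool ↦ !Bool
              ?Str ↦ !Str
                ?Bool ↦ !Bool
                  Z ↦ Z
          case more:
            &{retry,ack} ↦ +{retry,ack}  (offer→select)
              case retry:
                !Unit ↦ ?Unit
                  !Str ↦ ?Str
                    Z ↦ Z
              case ack:
                +{more,retry} ↦ &{more,retry}  (⊕→&)
                  case more:
                    ?Str ↦ !Str
                      Z ↦ Z
                  case retry:
                    ?Int ↦ !Int
                      end ↦ end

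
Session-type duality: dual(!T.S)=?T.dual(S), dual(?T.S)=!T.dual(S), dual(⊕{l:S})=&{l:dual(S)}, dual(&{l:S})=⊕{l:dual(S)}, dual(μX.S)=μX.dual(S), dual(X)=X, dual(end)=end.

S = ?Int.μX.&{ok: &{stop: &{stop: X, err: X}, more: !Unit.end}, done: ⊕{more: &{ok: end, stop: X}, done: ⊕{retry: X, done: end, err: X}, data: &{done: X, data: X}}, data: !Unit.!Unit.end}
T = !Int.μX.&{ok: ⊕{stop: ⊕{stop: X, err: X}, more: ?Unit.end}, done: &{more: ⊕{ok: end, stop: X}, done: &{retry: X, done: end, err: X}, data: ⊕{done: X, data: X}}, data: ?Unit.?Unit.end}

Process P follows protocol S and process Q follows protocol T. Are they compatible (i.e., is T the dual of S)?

NO

?Int vs !Int  ok
  μX vs μX  ok (binder kept)
    &{ok,done,data} vs &{ok,done,data}  ✗ choice polarity not flipped — not dual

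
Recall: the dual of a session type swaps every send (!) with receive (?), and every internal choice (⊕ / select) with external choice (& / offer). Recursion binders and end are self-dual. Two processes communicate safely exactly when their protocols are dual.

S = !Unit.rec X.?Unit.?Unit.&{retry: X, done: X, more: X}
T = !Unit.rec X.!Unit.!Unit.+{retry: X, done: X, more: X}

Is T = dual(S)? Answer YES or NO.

NO

!Unit ‖ !Unit  ✗ same direction on both sides — not dual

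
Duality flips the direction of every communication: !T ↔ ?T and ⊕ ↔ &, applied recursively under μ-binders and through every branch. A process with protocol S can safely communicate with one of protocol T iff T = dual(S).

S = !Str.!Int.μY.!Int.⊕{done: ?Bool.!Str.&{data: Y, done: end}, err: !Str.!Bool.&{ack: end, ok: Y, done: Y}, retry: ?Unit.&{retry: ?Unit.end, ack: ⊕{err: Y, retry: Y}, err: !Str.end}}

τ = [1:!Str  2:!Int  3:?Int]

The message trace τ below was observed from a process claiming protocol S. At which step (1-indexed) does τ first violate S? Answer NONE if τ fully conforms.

3

step 1: !Str  ✓  residual = !Int.μY.…
step 2: !Int  ✓  residual = μY.…
step 3: got ?Int, protocol expects !Int  ✗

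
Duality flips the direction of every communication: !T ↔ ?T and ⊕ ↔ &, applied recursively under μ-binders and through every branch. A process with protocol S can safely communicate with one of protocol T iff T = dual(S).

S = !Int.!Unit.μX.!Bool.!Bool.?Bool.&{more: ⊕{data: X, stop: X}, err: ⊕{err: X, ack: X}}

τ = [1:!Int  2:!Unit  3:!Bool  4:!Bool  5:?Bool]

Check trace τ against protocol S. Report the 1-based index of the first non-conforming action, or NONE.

NONE

@1 !Int  ok  state: !Unit.μX.…
@2 !Unit  ok  state: μX.…
@3 !Bool  ok  state: !Bool.?Bool.&{more: ⊕{data: μX.…, stop: μX.…}, err: ⊕{err: μX.…, ack: μX.…}}
@4 !Bool  ok  state: ?Bool.&{more: ⊕{data: μX.…, stop: μX.…}, err: ⊕{err: μX.…, ack: μX.…}}
@5 ?Bool  ok  state: &{more: ⊕{data: μX.…, stop: μX.…}, err: ⊕{err: μX.…, ack: μX.…}}
τ conforms to S (length 5)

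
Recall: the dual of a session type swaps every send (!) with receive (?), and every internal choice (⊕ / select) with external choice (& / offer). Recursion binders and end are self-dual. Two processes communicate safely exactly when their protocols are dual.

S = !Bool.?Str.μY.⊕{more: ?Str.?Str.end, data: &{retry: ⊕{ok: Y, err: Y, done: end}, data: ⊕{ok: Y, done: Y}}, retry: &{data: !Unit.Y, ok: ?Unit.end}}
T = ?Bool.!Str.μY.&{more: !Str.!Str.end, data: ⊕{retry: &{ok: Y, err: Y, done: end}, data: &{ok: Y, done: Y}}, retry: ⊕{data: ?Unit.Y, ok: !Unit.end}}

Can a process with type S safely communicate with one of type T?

YES

!Bool | ?Bool  ok
  ?Str | !Str  ok
    μY | μY  ok (rec unchanged)
      ⊕{more,data,retry} | &{more,data,retry}  ok label sets agree
        • more:
          ?Str | !Str  ok
            ?Str | !Str  ok
              end | end  ok
        • data:
          &{retry,data} | ⊕{retry,data}  ok label sets agree
            • retry:
              ⊕{ok,err,done} | &{ok,err,done}  ok label sets agree
                • ok:
                  Y | Y  ok
                • err:
                  Y | Y  ok
                • done:
                  end | end  ok
            • data:
              ⊕{ok,done} | &{ok,done}  ok label sets agree
                • ok:
                  Y | Y  ok
                • done:
                  Y | Y  ok
        • retry:
          &{data,ok} | ⊕{data,ok}  ok label sets agree
            • data:
              !Unit | ?Unit  ok
                Y | Y  ok
            • ok:
              ?Unit | !Unit  ok
                end | end  ok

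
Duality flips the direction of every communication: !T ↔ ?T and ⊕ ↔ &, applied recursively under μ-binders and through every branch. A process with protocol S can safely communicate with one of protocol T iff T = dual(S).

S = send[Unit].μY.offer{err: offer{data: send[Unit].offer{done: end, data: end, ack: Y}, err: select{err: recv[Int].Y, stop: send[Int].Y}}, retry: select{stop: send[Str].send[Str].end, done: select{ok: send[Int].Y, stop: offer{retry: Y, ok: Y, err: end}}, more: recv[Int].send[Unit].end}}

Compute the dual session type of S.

recv[Unit].μY.select{err: select{data: recv[Unit].select{done: end, data: end, ack: Y}, err: offer{err: send[Int].Y, stop: recv[Int].Y}}, retry: offer{stop: recv[Str].recv[Str].end, done: offer{ok: recv[Int].Y, stop: select{retry: Y, ok: Y, err: end}}, more: send[Int].recv[Unit].end}}

send[Unit] → recv[Unit]
  μY → μY  (binder kept)
    offer{err,retry} → select{err,retry}  (&→⊕)
      • err:
        offer{data,err} → select{data,err}  (&→⊕)
          • data:
            send[Unit] → recv[Unit]
              offer{done,data,ack} → select{done,data,ack}  (&→⊕)
                • done:
                  end self-dual
                • data:
                  end self-dual
                • ack:
                  Y self-dual
          • err:
            select{err,stop} → offer{err,stop}  (internal→external)
              • err:
                recv[Int] → send[Int]
                  Y self-dual
              • stop:
                send[Int] → recv[Int]
                  Y self-dual
      • retry:
        select{stop,done,more} → offer{stop,done,more}  (internal→external)
          • stop:
            send[Str] → recv[Str]
              send[Str] → recv[Str]
                end self-dual
          • done:
            select{ok,stop} → offer{ok,stop}  (internal→external)
              • ok:
                send[Int] → recv[Int]
                  Y self-dual
              • stop:
                offer{retry,ok,err} → select{retry,ok,err}  (&→⊕)
                  • retry:
                    Y self-dual
                  • ok:
                    Y self-dual
                  • err:
                    end self-dual
          • more:
            recv[Int] → send[Int]
              send[Unit] → recv[Unit]
                end self-dual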